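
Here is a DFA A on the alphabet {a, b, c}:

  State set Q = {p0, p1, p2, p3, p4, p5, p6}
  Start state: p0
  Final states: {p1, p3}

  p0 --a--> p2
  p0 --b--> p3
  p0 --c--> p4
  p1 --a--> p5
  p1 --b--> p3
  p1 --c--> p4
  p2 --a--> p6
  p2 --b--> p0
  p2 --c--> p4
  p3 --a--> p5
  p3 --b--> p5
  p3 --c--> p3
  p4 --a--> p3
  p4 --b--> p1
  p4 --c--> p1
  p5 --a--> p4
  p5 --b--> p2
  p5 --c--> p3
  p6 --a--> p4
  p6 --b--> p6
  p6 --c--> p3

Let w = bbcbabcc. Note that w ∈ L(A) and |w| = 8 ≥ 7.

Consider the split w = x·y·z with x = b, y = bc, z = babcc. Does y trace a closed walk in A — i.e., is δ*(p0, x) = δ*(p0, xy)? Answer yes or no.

yes

State sequence: p0 -b-> p3 -b-> p5 -c-> p3

After x (step 1): p3. After xy (step 3): p3.
They match, so y = bc drives A around a cycle from p3 back to itself; pumping y any number of times keeps A in p3 before reading z, and xyⁱz ∈ L(A) for every i ≥ 0.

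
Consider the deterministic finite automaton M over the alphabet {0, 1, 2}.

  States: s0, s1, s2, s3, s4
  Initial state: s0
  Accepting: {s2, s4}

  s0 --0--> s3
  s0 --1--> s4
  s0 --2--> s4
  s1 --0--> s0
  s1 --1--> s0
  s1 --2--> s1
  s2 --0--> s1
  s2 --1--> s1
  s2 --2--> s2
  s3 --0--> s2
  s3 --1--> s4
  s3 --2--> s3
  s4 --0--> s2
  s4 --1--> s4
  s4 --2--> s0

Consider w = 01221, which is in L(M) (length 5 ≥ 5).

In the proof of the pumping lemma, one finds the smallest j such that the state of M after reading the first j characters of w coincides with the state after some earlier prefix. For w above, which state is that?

s0

Run of M on w = 0 1 2 2 1:
  step 0: s0  (start)
  step 1: s3  (read 0: s0→s3)
  step 2: s4  (read 1: s3→s4)
  step 3: s0  (read 2: s4→s0)   ← first repeat (s0 seen earlier)
  step 4: s4  (read 2: s0→s4)
  step 5: s4  (read 1: s4→s4)

The earliest repeat is at step j = 3: M is in s0, which it already visited at step i = 0.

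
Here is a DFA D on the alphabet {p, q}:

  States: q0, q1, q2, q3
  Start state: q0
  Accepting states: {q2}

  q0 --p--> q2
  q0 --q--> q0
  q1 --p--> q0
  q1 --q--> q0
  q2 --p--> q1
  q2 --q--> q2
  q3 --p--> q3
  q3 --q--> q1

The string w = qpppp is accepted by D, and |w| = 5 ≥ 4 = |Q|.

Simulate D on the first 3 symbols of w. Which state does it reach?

State sequence: q0 -q-> q0 -p-> q2 -p-> q1

After reading 3 characters, D is in state q1.

q1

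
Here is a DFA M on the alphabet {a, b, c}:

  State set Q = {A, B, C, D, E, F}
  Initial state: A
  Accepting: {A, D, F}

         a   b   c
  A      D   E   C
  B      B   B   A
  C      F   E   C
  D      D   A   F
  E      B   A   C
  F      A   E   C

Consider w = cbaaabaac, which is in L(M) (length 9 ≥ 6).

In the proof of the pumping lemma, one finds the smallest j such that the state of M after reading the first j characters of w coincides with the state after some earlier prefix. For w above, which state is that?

State sequence: A -c-> C -b-> E -a-> B -a-> B -a-> B -b-> B -a-> B -a-> B -c-> A
First repeat at step 4: B was already visited.

The earliest repeat is at step j = 4: M is in B, which it already visited at step i = 3.

B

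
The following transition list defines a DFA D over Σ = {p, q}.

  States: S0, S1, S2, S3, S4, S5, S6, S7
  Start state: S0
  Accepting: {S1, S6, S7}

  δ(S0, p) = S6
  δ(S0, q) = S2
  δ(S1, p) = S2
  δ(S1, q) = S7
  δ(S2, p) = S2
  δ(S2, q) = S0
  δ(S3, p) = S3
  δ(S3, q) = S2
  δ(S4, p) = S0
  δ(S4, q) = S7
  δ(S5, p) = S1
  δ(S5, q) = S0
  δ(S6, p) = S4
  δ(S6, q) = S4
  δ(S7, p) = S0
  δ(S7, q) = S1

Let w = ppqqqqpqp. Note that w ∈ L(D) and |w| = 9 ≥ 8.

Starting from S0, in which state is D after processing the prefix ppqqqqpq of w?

S0

State sequence: S0 -p-> S6 -p-> S4 -q-> S7 -q-> S1 -q-> S7 -q-> S1 -p-> S2 -q-> S0

After reading 8 characters, D is in state S0.
(This kind of state-tracing is the core of the pumping-lemma construction: with 8 states, pigeonhole forces a repeat within the first 8 steps.)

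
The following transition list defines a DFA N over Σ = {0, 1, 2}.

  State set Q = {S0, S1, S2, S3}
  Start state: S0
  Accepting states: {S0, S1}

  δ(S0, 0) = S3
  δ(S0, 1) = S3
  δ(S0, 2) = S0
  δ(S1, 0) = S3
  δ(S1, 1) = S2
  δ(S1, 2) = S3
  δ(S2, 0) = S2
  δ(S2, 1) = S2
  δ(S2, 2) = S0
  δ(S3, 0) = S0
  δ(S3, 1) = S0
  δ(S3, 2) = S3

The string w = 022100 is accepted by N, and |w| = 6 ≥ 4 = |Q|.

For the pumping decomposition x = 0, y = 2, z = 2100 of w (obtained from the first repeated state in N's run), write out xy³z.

xy^3z = 0·2·2·2·2100 = 02222100.
Reading y = 2 takes N from S3 back to S3, so after x·y·y·y the machine is still in S3, and z then leads to the accepting state S0. Hence 02222100 ∈ L(N).

02222100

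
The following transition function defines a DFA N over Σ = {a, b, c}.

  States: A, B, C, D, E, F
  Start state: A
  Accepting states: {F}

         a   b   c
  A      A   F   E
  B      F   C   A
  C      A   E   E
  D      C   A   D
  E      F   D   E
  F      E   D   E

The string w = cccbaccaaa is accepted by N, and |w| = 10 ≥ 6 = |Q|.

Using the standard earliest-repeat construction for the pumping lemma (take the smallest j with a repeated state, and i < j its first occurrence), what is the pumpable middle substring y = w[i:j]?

c

Run of N on w = c c c b a c c a a a:
  step 0: A  (start)
  step 1: E  (read c: A→E)
  step 2: E  (read c: E→E)   ← first repeat (E seen earlier)
  step 3: E  (read c: E→E)
  step 4: D  (read b: E→D)
  step 5: C  (read a: D→C)
  step 6: E  (read c: C→E)
  step 7: E  (read c: E→E)
  step 8: F  (read a: E→F)
  step 9: E  (read a: F→E)
  step 10: F  (read a: E→F)

So i = 1, j = 2, giving x = w[0:1] = c, y = w[1:2] = c, z = w[2:10] = cbaccaaa.
Check: |xy| = 2 ≤ 6 and |y| = 1 ≥ 1. Reading y takes N from E back to E, so every xyⁱz is accepted.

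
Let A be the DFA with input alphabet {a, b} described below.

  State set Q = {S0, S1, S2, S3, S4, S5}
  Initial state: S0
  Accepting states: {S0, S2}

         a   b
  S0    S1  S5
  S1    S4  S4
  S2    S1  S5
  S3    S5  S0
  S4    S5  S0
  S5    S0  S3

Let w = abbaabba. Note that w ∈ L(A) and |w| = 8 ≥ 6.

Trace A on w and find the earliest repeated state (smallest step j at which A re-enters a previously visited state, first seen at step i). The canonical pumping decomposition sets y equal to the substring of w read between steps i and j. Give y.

abb

State sequence: S0 -a-> S1 -b-> S4 -b-> S0 -a-> S1 -a-> S4 -b-> S0 -b-> S5 -a-> S0
First repeat at step 3: S0 was already visited.

So i = 0, j = 3, giving x = w[0:0] = ε, y = w[0:3] = abb, z = w[3:8] = aabba.
Check: |xy| = 3 ≤ 6 and |y| = 3 ≥ 1. Reading y takes A from S0 back to S0, so every xyⁱz is accepted.
The DFA has 6 states, so the proof of the pumping lemma guarantees a repeated state among the first 6+1 visited; the segment between the two visits is the pumpable y.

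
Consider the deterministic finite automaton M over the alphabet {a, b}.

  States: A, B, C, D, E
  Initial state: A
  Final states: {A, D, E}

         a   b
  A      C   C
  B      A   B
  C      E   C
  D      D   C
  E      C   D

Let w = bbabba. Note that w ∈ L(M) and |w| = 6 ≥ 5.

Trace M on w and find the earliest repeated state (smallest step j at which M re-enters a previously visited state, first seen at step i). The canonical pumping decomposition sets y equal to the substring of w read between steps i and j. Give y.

Run of M on w = b b a b b a:
  step 0: A  (start)
  step 1: C  (read b: A→C)
  step 2: C  (read b: C→C)   ← first repeat (C seen earlier)
  step 3: E  (read a: C→E)
  step 4: D  (read b: E→D)
  step 5: C  (read b: D→C)
  step 6: E  (read a: C→E)

So i = 1, j = 2, giving x = w[0:1] = b, y = w[1:2] = b, z = w[2:6] = abba.
Check: |xy| = 2 ≤ 5 and |y| = 1 ≥ 1. Reading y takes M from C back to C, so every xyⁱz is accepted.

b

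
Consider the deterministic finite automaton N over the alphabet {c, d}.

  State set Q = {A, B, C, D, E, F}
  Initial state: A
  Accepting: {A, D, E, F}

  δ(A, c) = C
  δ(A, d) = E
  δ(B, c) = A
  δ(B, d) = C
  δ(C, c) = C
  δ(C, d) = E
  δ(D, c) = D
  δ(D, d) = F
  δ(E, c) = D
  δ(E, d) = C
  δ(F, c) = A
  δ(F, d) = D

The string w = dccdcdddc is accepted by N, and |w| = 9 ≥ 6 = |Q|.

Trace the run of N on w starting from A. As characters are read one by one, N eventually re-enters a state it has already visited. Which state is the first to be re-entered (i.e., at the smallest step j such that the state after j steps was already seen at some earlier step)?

D

Run of N on w = d c c d c d d d c:
  step 0: A  (start)
  step 1: E  (read d: A→E)
  step 2: D  (read c: E→D)
  step 3: D  (read c: D→D)   ← first repeat (D seen earlier)
  step 4: F  (read d: D→F)
  step 5: A  (read c: F→A)
  step 6: E  (read d: A→E)
  step 7: C  (read d: E→C)
  step 8: E  (read d: C→E)
  step 9: D  (read c: E→D)

The earliest repeat is at step j = 3: N is in D, which it already visited at step i = 2.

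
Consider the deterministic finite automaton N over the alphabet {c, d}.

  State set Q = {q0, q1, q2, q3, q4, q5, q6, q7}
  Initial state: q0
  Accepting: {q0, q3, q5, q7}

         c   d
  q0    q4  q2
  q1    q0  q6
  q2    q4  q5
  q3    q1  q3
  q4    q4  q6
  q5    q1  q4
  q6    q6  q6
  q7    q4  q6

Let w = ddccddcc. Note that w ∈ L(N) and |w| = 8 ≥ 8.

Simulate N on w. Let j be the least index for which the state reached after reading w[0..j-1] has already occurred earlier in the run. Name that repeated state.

q0

State sequence: q0 -d-> q2 -d-> q5 -c-> q1 -c-> q0 -d-> q2 -d-> q5 -c-> q1 -c-> q0
First repeat at step 4: q0 was already visited.

The earliest repeat is at step j = 4: N is in q0, which it already visited at step i = 0.
The DFA has 8 states, so the proof of the pumping lemma guarantees a repeated state among the first 8+1 visited; the segment between the two visits is the pumpable y.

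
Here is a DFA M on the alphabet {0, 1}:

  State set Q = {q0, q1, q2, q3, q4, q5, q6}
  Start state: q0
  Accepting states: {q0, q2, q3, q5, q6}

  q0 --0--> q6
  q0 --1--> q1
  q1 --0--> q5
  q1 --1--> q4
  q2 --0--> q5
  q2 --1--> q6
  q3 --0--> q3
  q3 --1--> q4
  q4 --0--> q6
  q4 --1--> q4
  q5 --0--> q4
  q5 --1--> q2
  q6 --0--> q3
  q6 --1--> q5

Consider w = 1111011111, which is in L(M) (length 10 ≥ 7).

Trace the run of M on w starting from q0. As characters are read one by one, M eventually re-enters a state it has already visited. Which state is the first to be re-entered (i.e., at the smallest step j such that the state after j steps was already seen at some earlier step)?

q4

Run of M on w = 1 1 1 1 0 1 1 1 1 1:
  step 0: q0  (start)
  step 1: q1  (read 1: q0→q1)
  step 2: q4  (read 1: q1→q4)
  step 3: q4  (read 1: q4→q4)   ← first repeat (q4 seen earlier)
  step 4: q4  (read 1: q4→q4)
  step 5: q6  (read 0: q4→q6)
  step 6: q5  (read 1: q6→q5)
  step 7: q2  (read 1: q5→q2)
  step 8: q6  (read 1: q2→q6)
  step 9: q5  (read 1: q6→q5)
  step 10: q2  (read 1: q5→q2)

The earliest repeat is at step j = 3: M is in q4, which it already visited at step i = 2.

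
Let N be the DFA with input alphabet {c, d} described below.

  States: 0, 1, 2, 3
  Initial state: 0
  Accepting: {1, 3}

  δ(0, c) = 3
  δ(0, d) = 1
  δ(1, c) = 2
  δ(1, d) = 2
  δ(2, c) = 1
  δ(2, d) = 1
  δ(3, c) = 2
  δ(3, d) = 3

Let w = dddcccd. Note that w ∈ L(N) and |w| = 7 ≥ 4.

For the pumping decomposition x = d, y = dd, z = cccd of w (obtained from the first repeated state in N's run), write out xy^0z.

dcccd

xy⁰z = xz = d·cccd = dcccd.
Reading y = dd takes N from 1 back to 1, so after x the machine is still in 1, and z then leads to the accepting state 1. Hence dcccd ∈ L(N).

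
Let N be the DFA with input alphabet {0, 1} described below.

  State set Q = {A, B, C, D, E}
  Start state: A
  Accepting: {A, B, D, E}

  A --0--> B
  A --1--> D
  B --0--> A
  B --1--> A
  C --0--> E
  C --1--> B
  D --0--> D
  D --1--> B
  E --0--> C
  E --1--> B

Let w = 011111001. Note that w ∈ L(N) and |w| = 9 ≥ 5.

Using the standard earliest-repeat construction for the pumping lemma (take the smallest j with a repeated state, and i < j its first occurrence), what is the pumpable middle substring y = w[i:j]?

01

Run of N on w = 0 1 1 1 1 1 0 0 1:
  step 0: A  (start)
  step 1: B  (read 0: A→B)
  step 2: A  (read 1: B→A)   ← first repeat (A seen earlier)
  step 3: D  (read 1: A→D)
  step 4: B  (read 1: D→B)
  step 5: A  (read 1: B→A)
  step 6: D  (read 1: A→D)
  step 7: D  (read 0: D→D)
  step 8: D  (read 0: D→D)
  step 9: B  (read 1: D→B)

So i = 0, j = 2, giving x = w[0:0] = ε, y = w[0:2] = 01, z = w[2:9] = 1111001.
Check: |xy| = 2 ≤ 5 and |y| = 2 ≥ 1. Reading y takes N from A back to A, so every xyⁱz is accepted.
Since N has 5 states, any run of length ≥ 5 visits 5+1 states, so by pigeonhole some state repeats within the first 5 steps — that repeat gives the pumpable loop.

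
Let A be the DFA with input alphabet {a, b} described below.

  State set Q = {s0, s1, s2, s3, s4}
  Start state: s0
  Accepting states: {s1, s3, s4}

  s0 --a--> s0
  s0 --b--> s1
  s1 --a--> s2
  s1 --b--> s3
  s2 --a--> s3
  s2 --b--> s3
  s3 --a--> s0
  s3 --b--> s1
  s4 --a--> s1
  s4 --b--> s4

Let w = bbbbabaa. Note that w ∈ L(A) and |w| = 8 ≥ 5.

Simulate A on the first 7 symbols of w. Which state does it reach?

Run of A on the first 7 characters of w = b b b b a b a:
  step 0: s0  (start)
  step 1: s1  (read b: s0→s1)
  step 2: s3  (read b: s1→s3)
  step 3: s1  (read b: s3→s1)
  step 4: s3  (read b: s1→s3)
  step 5: s0  (read a: s3→s0)
  step 6: s1  (read b: s0→s1)
  step 7: s2  (read a: s1→s2)

After reading 7 characters, A is in state s2.
(This kind of state-tracing is the core of the pumping-lemma construction: with 5 states, pigeonhole forces a repeat within the first 5 steps.)

s2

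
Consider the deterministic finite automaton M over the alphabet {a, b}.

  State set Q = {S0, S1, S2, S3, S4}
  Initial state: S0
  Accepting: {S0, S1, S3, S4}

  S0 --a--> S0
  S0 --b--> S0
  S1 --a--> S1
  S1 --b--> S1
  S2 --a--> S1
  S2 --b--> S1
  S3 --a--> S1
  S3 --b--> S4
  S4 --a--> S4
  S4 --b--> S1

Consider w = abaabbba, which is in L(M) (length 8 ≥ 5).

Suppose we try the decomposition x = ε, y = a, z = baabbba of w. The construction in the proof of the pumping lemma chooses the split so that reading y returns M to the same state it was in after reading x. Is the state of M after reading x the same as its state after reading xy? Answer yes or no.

State sequence: S0 -a-> S0

After x (step 0): S0. After xy (step 1): S0.
They match, so y = a drives M around a cycle from S0 back to itself; pumping y any number of times keeps M in S0 before reading z, and xyⁱz ∈ L(M) for every i ≥ 0.

yes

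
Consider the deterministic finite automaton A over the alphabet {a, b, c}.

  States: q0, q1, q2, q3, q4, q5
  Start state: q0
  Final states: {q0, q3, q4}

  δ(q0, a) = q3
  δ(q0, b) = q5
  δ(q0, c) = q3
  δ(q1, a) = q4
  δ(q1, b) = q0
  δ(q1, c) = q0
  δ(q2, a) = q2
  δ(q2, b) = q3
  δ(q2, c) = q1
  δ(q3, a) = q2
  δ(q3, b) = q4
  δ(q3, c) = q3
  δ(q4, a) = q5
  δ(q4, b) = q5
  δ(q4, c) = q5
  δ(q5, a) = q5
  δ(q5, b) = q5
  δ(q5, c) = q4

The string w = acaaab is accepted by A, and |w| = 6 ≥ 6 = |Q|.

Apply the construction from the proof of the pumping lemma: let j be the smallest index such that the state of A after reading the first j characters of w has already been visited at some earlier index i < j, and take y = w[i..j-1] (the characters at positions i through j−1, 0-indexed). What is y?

State sequence: q0 -a-> q3 -c-> q3 -a-> q2 -a-> q2 -a-> q2 -b-> q3
First repeat at step 2: q3 was already visited.

So i = 1, j = 2, giving x = w[0:1] = a, y = w[1:2] = c, z = w[2:6] = aaab.
Check: |xy| = 2 ≤ 6 and |y| = 1 ≥ 1. Reading y takes A from q3 back to q3, so every xyⁱz is accepted.
Pumping length from the standard proof: p = 6 (the number of states). The repeated state found above gives |xy| = j ≤ 6 and |y| = j − i ≥ 1.

c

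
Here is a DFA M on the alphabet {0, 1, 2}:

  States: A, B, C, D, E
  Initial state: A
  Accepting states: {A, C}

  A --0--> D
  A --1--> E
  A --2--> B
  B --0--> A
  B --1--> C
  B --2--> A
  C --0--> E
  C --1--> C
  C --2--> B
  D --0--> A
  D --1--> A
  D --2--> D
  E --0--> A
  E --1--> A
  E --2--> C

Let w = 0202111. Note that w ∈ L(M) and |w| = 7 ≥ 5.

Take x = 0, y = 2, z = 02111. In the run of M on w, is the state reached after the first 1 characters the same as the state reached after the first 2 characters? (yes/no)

yes

Run of M on the first 2 characters of w = 0 2:
  step 0: A  (start)
  step 1: D  (read 0: A→D)
  step 2: D  (read 2: D→D)

After x (step 1): D. After xy (step 2): D.
They match, so y = 2 drives M around a cycle from D back to itself; pumping y any number of times keeps M in D before reading z, and xyⁱz ∈ L(M) for every i ≥ 0.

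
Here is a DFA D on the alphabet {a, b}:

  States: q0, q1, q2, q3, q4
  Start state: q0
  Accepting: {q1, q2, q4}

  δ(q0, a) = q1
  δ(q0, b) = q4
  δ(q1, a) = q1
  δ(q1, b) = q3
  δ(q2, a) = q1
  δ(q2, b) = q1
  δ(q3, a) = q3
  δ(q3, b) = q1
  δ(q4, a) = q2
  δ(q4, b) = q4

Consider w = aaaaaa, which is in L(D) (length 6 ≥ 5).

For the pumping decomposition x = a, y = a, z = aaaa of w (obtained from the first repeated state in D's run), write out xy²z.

xy^2z = a·a·a·aaaa = aaaaaaa.
Reading y = a takes D from q1 back to q1, so after x·y·y the machine is still in q1, and z then leads to the accepting state q1. Hence aaaaaaa ∈ L(D).

aaaaaaa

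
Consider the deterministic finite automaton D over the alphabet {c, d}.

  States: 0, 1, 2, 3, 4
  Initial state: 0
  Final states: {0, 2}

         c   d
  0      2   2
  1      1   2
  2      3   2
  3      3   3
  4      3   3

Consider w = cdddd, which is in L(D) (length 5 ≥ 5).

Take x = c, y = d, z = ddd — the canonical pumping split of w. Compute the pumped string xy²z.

xy^2z = c·d·d·ddd = cddddd.
Reading y = d takes D from 2 back to 2, so after x·y·y the machine is still in 2, and z then leads to the accepting state 2. Hence cddddd ∈ L(D).

cddddd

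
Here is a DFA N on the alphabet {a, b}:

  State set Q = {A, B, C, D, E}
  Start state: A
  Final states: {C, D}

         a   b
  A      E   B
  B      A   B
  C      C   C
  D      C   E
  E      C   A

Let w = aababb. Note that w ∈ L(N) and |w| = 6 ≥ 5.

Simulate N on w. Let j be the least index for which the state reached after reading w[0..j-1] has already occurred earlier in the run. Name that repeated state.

Run of N on w = a a b a b b:
  step 0: A  (start)
  step 1: E  (read a: A→E)
  step 2: C  (read a: E→C)
  step 3: C  (read b: C→C)   ← first repeat (C seen earlier)
  step 4: C  (read a: C→C)
  step 5: C  (read b: C→C)
  step 6: C  (read b: C→C)

The earliest repeat is at step j = 3: N is in C, which it already visited at step i = 2.
Pumping length from the standard proof: p = 5 (the number of states). The repeated state found above gives |xy| = j ≤ 5 and |y| = j − i ≥ 1.

C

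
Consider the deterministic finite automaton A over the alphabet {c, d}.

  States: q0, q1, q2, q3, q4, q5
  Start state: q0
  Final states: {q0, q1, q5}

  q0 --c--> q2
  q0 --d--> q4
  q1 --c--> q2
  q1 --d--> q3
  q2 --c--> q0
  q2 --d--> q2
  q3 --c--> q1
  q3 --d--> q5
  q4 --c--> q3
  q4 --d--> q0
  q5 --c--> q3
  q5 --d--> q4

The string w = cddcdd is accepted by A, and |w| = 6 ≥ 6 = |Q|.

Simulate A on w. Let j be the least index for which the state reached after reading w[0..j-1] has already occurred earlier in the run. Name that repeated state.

q2

Run of A on w = c d d c d d:
  step 0: q0  (start)
  step 1: q2  (read c: q0→q2)
  step 2: q2  (read d: q2→q2)   ← first repeat (q2 seen earlier)
  step 3: q2  (read d: q2→q2)
  step 4: q0  (read c: q2→q0)
  step 5: q4  (read d: q0→q4)
  step 6: q0  (read d: q4→q0)

The earliest repeat is at step j = 2: A is in q2, which it already visited at step i = 1.
Pumping length from the standard proof: p = 6 (the number of states). The repeated state found above gives |xy| = j ≤ 6 and |y| = j − i ≥ 1.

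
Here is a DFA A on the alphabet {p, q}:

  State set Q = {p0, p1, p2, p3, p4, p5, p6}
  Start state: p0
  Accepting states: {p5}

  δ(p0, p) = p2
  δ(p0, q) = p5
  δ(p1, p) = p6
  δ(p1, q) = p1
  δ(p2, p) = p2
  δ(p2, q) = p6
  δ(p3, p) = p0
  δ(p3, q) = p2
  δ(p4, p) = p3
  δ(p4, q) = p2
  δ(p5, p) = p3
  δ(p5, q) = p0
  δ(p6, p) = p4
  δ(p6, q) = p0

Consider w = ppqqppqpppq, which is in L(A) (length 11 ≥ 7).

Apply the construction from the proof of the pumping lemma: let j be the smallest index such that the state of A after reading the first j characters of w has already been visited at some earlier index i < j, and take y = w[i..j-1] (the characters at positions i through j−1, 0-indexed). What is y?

State sequence: p0 -p-> p2 -p-> p2 -q-> p6 -q-> p0 -p-> p2 -p-> p2 -q-> p6 -p-> p4 -p-> p3 -p-> p0 -q-> p5
First repeat at step 2: p2 was already visited.

So i = 1, j = 2, giving x = w[0:1] = p, y = w[1:2] = p, z = w[2:11] = qqppqpppq.
Check: |xy| = 2 ≤ 7 and |y| = 1 ≥ 1. Reading y takes A from p2 back to p2, so every xyⁱz is accepted.
The DFA has 7 states, so the proof of the pumping lemma guarantees a repeated state among the first 7+1 visited; the segment between the two visits is the pumpable y.

p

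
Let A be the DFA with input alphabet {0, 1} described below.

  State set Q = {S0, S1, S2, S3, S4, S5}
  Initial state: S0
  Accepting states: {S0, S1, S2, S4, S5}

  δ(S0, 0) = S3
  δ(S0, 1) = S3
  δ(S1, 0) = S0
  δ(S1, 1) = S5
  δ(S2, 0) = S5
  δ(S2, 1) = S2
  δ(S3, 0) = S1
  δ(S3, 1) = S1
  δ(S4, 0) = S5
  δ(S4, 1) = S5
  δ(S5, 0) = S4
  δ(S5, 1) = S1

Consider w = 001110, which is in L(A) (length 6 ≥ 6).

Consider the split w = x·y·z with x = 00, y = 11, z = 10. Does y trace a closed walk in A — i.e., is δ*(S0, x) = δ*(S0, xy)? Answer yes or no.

yes

State sequence: S0 -0-> S3 -0-> S1 -1-> S5 -1-> S1

After x (step 2): S1. After xy (step 4): S1.
They match, so y = 11 drives A around a cycle from S1 back to itself; pumping y any number of times keeps A in S1 before reading z, and xyⁱz ∈ L(A) for every i ≥ 0.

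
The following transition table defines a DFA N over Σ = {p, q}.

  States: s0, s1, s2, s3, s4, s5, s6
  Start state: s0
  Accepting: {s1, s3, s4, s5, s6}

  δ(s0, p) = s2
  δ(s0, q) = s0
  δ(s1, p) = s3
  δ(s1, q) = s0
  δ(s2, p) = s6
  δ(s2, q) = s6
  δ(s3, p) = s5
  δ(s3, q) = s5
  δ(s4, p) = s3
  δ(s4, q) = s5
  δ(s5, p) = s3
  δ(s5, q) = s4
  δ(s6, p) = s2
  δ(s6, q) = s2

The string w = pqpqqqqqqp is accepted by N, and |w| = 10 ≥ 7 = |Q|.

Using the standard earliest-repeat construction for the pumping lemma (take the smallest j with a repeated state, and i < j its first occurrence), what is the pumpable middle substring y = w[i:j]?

qp

Run of N on w = p q p q q q q q q p:
  step 0: s0  (start)
  step 1: s2  (read p: s0→s2)
  step 2: s6  (read q: s2→s6)
  step 3: s2  (read p: s6→s2)   ← first repeat (s2 seen earlier)
  step 4: s6  (read q: s2→s6)
  step 5: s2  (read q: s6→s2)
  step 6: s6  (read q: s2→s6)
  step 7: s2  (read q: s6→s2)
  step 8: s6  (read q: s2→s6)
  step 9: s2  (read q: s6→s2)
  step 10: s6  (read p: s2→s6)

So i = 1, j = 3, giving x = w[0:1] = p, y = w[1:3] = qp, z = w[3:10] = qqqqqqp.
Check: |xy| = 3 ≤ 7 and |y| = 2 ≥ 1. Reading y takes N from s2 back to s2, so every xyⁱz is accepted.
Pumping length from the standard proof: p = 7 (the number of states). The repeated state found above gives |xy| = j ≤ 7 and |y| = j − i ≥ 1.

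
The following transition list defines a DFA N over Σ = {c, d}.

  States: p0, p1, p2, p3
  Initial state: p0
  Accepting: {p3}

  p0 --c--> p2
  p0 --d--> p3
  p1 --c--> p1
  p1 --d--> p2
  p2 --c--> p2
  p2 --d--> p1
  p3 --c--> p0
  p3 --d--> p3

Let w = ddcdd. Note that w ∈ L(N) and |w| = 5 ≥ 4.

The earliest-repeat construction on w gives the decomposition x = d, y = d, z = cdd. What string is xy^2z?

dddcdd

xy^2z = d·d·d·cdd = dddcdd.
Reading y = d takes N from p3 back to p3, so after x·y·y the machine is still in p3, and z then leads to the accepting state p3. Hence dddcdd ∈ L(N).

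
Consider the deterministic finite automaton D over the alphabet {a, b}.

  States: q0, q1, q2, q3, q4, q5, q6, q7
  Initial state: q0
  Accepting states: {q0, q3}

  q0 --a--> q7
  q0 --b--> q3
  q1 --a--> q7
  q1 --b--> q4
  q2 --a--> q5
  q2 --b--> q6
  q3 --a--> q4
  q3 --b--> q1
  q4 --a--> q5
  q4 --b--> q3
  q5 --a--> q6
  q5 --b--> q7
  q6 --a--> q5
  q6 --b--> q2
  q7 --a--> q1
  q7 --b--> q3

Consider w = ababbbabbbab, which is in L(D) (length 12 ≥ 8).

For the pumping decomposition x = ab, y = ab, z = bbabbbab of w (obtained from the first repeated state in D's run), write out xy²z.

xy^2z = ab·ab·ab·bbabbbab = abababbbabbbab.
Reading y = ab takes D from q3 back to q3, so after x·y·y the machine is still in q3, and z then leads to the accepting state q3. Hence abababbbabbbab ∈ L(D).

abababbbabbbab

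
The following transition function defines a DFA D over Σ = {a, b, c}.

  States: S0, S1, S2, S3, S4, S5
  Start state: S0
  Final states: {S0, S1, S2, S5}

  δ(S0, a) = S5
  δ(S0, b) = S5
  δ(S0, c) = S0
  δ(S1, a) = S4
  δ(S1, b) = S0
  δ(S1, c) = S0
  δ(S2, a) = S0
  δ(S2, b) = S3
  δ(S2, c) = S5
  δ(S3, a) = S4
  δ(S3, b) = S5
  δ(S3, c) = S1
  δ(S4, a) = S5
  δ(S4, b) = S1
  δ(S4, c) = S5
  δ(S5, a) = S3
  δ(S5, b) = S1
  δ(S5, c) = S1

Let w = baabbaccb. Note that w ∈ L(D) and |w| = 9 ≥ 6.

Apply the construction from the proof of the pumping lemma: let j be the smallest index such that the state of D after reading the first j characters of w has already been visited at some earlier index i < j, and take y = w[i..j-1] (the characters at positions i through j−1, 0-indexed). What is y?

Run of D on w = b a a b b a c c b:
  step 0: S0  (start)
  step 1: S5  (read b: S0→S5)
  step 2: S3  (read a: S5→S3)
  step 3: S4  (read a: S3→S4)
  step 4: S1  (read b: S4→S1)
  step 5: S0  (read b: S1→S0)   ← first repeat (S0 seen earlier)
  step 6: S5  (read a: S0→S5)
  step 7: S1  (read c: S5→S1)
  step 8: S0  (read c: S1→S0)
  step 9: S5  (read b: S0→S5)

So i = 0, j = 5, giving x = w[0:0] = ε, y = w[0:5] = baabb, z = w[5:9] = accb.
Check: |xy| = 5 ≤ 6 and |y| = 5 ≥ 1. Reading y takes D from S0 back to S0, so every xyⁱz is accepted.

baabb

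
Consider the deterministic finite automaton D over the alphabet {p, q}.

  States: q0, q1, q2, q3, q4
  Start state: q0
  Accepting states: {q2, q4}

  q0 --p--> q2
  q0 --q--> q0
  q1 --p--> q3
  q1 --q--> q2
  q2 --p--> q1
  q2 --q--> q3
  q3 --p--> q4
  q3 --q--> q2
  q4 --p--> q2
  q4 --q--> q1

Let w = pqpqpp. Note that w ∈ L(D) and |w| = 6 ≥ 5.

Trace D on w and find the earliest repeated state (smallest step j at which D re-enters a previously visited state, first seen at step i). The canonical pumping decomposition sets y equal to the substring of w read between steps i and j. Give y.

State sequence: q0 -p-> q2 -q-> q3 -p-> q4 -q-> q1 -p-> q3 -p-> q4
First repeat at step 5: q3 was already visited.

So i = 2, j = 5, giving x = w[0:2] = pq, y = w[2:5] = pqp, z = w[5:6] = p.
Check: |xy| = 5 ≤ 5 and |y| = 3 ≥ 1. Reading y takes D from q3 back to q3, so every xyⁱz is accepted.
With |Q| = 5, pigeonhole forces a state repeat no later than step 5; the substring read between the first and second visits to that state can be pumped.

pqp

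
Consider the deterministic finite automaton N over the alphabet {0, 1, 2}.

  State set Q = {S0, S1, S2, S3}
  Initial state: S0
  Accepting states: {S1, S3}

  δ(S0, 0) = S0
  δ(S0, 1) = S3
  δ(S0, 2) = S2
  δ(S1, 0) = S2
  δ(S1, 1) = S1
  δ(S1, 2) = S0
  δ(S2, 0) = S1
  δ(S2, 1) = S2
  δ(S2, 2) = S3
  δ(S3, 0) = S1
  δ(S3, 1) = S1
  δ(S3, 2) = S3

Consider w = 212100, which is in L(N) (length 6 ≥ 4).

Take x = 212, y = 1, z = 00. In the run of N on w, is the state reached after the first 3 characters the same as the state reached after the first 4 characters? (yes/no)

no

State sequence: S0 -2-> S2 -1-> S2 -2-> S3 -1-> S1

After x (step 3): S3. After xy (step 4): S1.
They differ (S3 ≠ S1), so y is not a cycle from the state after x; this split is not the one the pumping-lemma construction produces, and pumping y need not keep the string in L(N).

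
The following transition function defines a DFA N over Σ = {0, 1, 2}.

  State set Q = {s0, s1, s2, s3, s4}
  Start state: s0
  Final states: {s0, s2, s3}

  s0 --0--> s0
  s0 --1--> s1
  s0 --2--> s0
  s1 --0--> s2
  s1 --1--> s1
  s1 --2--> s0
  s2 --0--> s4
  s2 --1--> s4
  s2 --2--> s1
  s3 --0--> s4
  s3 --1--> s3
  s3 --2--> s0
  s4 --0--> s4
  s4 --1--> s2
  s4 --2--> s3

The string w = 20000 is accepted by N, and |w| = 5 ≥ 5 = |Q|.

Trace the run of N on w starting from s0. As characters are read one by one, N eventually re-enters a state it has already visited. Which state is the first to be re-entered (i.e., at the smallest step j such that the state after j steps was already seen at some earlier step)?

State sequence: s0 -2-> s0 -0-> s0 -0-> s0 -0-> s0 -0-> s0
First repeat at step 1: s0 was already visited.

The earliest repeat is at step j = 1: N is in s0, which it already visited at step i = 0.

s0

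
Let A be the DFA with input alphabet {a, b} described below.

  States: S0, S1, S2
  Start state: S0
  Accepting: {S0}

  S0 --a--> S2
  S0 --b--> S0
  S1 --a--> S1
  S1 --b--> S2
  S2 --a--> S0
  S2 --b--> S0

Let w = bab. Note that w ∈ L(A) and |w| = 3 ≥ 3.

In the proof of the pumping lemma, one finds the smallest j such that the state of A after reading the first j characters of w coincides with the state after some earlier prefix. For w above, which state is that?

State sequence: S0 -b-> S0 -a-> S2 -b-> S0
First repeat at step 1: S0 was already visited.

The earliest repeat is at step j = 1: A is in S0, which it already visited at step i = 0.
Pumping length from the standard proof: p = 3 (the number of states). The repeated state found above gives |xy| = j ≤ 3 and |y| = j − i ≥ 1.

S0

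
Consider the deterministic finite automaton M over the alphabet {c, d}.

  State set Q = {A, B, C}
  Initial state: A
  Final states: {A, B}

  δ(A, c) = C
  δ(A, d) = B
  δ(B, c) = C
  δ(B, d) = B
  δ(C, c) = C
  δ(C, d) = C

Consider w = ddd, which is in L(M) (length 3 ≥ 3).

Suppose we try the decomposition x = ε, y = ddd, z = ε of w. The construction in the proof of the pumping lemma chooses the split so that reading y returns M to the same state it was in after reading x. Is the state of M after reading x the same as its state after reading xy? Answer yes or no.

State sequence: A -d-> B -d-> B -d-> B

After x (step 0): A. After xy (step 3): B.
They differ (A ≠ B), so y is not a cycle from the state after x; this split is not the one the pumping-lemma construction produces, and pumping y need not keep the string in L(M).

no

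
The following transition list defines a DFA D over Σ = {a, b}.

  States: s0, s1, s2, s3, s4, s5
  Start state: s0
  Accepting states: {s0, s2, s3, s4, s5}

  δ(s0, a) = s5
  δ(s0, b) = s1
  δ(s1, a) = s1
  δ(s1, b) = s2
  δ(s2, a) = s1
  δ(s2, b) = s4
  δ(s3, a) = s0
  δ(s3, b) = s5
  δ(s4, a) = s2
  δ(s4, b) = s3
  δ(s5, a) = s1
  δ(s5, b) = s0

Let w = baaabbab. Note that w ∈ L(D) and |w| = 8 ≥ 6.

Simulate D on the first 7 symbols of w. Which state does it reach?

State sequence: s0 -b-> s1 -a-> s1 -a-> s1 -a-> s1 -b-> s2 -b-> s4 -a-> s2

After reading 7 characters, D is in state s2.

s2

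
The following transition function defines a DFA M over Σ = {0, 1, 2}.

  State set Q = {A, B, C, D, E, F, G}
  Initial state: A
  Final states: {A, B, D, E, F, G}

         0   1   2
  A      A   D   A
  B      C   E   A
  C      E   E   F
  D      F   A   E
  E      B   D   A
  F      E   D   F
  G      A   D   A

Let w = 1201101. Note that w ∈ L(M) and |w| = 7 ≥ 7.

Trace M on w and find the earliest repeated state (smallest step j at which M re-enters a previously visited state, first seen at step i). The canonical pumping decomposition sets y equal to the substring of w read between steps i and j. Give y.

State sequence: A -1-> D -2-> E -0-> B -1-> E -1-> D -0-> F -1-> D
First repeat at step 4: E was already visited.

So i = 2, j = 4, giving x = w[0:2] = 12, y = w[2:4] = 01, z = w[4:7] = 101.
Check: |xy| = 4 ≤ 7 and |y| = 2 ≥ 1. Reading y takes M from E back to E, so every xyⁱz is accepted.
With |Q| = 7, pigeonhole forces a state repeat no later than step 7; the substring read between the first and second visits to that state can be pumped.

01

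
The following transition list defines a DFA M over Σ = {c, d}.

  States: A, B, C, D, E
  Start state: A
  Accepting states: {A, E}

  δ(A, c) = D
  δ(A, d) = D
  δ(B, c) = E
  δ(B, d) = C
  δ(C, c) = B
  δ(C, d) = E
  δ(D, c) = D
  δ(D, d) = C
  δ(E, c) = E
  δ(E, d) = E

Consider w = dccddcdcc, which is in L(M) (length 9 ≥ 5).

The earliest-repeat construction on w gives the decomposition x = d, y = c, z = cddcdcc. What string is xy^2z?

dcccddcdcc

xy^2z = d·c·c·cddcdcc = dcccddcdcc.
Reading y = c takes M from D back to D, so after x·y·y the machine is still in D, and z then leads to the accepting state E. Hence dcccddcdcc ∈ L(M).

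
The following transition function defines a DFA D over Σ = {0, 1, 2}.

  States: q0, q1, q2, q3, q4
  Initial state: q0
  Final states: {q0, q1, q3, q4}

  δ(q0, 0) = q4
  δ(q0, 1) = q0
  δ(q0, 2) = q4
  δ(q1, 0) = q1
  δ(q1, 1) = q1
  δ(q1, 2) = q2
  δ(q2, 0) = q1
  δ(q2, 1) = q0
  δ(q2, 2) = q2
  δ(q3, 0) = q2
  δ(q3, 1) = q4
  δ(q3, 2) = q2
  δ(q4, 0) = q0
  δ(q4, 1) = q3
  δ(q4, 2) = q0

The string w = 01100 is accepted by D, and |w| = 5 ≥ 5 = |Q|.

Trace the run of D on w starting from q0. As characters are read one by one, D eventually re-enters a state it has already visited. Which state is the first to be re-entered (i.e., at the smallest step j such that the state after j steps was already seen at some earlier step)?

q4

State sequence: q0 -0-> q4 -1-> q3 -1-> q4 -0-> q0 -0-> q4
First repeat at step 3: q4 was already visited.

The earliest repeat is at step j = 3: D is in q4, which it already visited at step i = 1.
Pumping length from the standard proof: p = 5 (the number of states). The repeated state found above gives |xy| = j ≤ 5 and |y| = j − i ≥ 1.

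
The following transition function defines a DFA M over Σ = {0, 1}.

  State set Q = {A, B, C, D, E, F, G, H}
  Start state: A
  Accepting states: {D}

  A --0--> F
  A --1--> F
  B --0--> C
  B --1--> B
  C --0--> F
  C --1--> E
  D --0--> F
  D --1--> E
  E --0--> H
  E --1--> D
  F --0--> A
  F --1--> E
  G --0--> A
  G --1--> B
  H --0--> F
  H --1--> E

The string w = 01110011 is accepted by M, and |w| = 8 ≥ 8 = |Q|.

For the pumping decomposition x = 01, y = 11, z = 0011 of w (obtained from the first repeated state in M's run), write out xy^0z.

xy⁰z = xz = 01·0011 = 010011.
Reading y = 11 takes M from E back to E, so after x the machine is still in E, and z then leads to the accepting state D. Hence 010011 ∈ L(M).

010011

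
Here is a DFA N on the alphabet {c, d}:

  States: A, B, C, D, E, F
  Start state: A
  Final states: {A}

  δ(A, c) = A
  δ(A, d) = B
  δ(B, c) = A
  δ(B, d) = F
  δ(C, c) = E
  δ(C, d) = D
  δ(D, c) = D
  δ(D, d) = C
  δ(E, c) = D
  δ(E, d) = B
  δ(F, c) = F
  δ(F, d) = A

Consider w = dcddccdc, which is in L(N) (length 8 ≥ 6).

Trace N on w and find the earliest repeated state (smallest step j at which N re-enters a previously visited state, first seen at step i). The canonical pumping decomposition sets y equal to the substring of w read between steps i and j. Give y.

dc

Run of N on w = d c d d c c d c:
  step 0: A  (start)
  step 1: B  (read d: A→B)
  step 2: A  (read c: B→A)   ← first repeat (A seen earlier)
  step 3: B  (read d: A→B)
  step 4: F  (read d: B→F)
  step 5: F  (read c: F→F)
  step 6: F  (read c: F→F)
  step 7: A  (read d: F→A)
  step 8: A  (read c: A→A)

So i = 0, j = 2, giving x = w[0:0] = ε, y = w[0:2] = dc, z = w[2:8] = ddccdc.
Check: |xy| = 2 ≤ 6 and |y| = 2 ≥ 1. Reading y takes N from A back to A, so every xyⁱz is accepted.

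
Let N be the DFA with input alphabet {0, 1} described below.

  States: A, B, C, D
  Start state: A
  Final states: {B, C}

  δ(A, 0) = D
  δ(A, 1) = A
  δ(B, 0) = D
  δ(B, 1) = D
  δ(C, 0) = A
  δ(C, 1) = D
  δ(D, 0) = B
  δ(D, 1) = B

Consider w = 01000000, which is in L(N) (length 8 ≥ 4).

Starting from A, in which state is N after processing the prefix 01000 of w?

State sequence: A -0-> D -1-> B -0-> D -0-> B -0-> D

After reading 5 characters, N is in state D.

D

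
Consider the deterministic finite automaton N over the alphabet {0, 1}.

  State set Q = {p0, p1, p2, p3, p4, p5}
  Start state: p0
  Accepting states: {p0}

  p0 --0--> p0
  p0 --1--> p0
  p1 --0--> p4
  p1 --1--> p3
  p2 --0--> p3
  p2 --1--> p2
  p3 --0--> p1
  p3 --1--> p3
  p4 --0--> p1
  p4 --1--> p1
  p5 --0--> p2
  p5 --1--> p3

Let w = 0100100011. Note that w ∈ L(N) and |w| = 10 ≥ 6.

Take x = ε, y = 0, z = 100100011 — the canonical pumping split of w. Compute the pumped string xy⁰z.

100100011

xy⁰z = xz = ε·100100011 = 100100011.
Reading y = 0 takes N from p0 back to p0, so after x the machine is still in p0, and z then leads to the accepting state p0. Hence 100100011 ∈ L(N).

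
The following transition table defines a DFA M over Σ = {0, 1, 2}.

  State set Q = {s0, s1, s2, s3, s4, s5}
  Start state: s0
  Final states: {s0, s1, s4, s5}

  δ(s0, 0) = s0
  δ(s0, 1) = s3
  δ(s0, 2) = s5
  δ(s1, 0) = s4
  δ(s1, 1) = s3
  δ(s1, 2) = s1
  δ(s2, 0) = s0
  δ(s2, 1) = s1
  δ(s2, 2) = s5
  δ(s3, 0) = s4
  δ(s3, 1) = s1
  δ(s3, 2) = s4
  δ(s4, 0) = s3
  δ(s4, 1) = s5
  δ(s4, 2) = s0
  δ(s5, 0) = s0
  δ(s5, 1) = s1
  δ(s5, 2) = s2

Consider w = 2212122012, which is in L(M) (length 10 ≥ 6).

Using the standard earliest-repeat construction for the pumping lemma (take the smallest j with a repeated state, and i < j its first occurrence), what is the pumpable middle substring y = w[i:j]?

State sequence: s0 -2-> s5 -2-> s2 -1-> s1 -2-> s1 -1-> s3 -2-> s4 -2-> s0 -0-> s0 -1-> s3 -2-> s4
First repeat at step 4: s1 was already visited.

So i = 3, j = 4, giving x = w[0:3] = 221, y = w[3:4] = 2, z = w[4:10] = 122012.
Check: |xy| = 4 ≤ 6 and |y| = 1 ≥ 1. Reading y takes M from s1 back to s1, so every xyⁱz is accepted.

2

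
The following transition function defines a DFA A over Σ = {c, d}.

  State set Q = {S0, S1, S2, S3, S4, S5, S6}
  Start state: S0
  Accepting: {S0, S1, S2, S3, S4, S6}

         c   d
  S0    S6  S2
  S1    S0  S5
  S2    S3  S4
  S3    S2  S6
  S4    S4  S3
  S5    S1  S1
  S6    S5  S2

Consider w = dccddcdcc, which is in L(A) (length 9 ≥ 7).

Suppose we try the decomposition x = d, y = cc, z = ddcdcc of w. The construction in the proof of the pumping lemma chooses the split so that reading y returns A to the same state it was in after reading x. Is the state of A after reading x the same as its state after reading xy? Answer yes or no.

Run of A on the first 3 characters of w = d c c:
  step 0: S0  (start)
  step 1: S2  (read d: S0→S2)
  step 2: S3  (read c: S2→S3)
  step 3: S2  (read c: S3→S2)

After x (step 1): S2. After xy (step 3): S2.
They match, so y = cc drives A around a cycle from S2 back to itself; pumping y any number of times keeps A in S2 before reading z, and xyⁱz ∈ L(A) for every i ≥ 0.

yes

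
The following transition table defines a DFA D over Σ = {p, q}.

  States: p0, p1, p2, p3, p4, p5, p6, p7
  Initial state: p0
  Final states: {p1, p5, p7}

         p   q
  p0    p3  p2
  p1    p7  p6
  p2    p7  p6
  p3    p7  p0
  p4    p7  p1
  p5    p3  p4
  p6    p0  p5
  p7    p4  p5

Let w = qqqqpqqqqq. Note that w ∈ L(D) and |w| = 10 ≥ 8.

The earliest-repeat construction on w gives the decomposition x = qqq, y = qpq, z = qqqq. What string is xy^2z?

qqqqpqqpqqqqq

xy^2z = qqq·qpq·qpq·qqqq = qqqqpqqpqqqqq.
Reading y = qpq takes D from p5 back to p5, so after x·y·y the machine is still in p5, and z then leads to the accepting state p5. Hence qqqqpqqpqqqqq ∈ L(D).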